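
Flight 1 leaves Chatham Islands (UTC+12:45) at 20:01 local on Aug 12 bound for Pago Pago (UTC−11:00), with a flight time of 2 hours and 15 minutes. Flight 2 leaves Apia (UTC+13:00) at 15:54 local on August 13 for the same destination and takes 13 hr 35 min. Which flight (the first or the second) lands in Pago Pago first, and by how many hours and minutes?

the first, by 30 hours 58 minutes

Flight 1 in UTC: 20:01 − 12:45 = 07:16 on Aug 12.
+2 hours 15 minutes → arrive 09:31 UTC on Aug 12.
Flight 2 in UTC: 15:54 − 13:00 = 02:54 on Aug 13.
+13 hours and 35 minutes → arrive 16:29 UTC on Aug 13.
Flight 1 lands earlier by 30 hours 58 minutes.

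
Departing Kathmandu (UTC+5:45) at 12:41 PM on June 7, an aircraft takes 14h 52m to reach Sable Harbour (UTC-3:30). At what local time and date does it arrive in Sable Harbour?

6:18 PM on Jun 7

Sable Harbour is 9:15 behind Kathmandu.
After 14 hours and 52 minutes it is 3:33 AM (Jun 8) in Kathmandu.
Shift by the zone difference: 3:33 AM − 9:15 = 6:18 PM on Jun 7 in Sable Harbour.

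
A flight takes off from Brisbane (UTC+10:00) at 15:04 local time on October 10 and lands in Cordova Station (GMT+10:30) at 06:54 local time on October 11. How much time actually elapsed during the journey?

15 hours 20 minutes

Departure in UTC: 15:04 − 10:00 = 05:04 on Oct 10.
Arrival in UTC: 06:54 − 10:30 = 20:24 on Oct 10.
Elapsed = 20:24 − 05:04 = 15 hours 20 minutes.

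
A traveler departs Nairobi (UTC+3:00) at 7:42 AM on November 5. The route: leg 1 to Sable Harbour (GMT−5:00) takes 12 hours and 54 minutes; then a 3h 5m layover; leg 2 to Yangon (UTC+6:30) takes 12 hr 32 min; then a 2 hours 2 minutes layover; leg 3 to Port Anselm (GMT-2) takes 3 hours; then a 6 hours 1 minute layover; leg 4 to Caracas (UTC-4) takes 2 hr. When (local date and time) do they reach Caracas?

6:16 PM on November 6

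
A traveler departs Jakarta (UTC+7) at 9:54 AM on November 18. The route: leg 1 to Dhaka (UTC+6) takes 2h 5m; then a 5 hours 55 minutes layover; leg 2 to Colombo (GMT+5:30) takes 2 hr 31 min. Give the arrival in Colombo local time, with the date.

Convert departure to UTC: 9:54 AM − 7:00 = 2:54 AM UTC on Nov 18.
Add 2 hours 5 minutes leg 1 → 4:59 AM UTC.
Add 5 hours 55 minutes layover in Dhaka → 10:54 AM UTC.
Add 2 hours 31 minutes leg 2 → 1:25 PM UTC.
Colombo is UTC+5:30, so local arrival = 1:25 PM + 5:30 = 6:55 PM on Nov 18.

6:55 PM on Nov 18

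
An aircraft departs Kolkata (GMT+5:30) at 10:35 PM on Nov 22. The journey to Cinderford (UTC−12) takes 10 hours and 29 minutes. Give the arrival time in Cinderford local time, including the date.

Convert departure to UTC: 10:35 PM − 5:30 = 5:05 PM UTC on Nov 22.
Add 10 hours 29 minutes travel time → 3:34 AM UTC (Nov 23).
Cinderford is UTC−12:00, so local arrival = 3:34 AM − 12:00 = 3:34 PM on Nov 22.

3:34 PM on November 22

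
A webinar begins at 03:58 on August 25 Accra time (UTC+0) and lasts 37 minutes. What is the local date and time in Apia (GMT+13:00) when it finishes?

Apia is 13:00 ahead of Accra.
After 37 minutes it is 04:35 in Accra.
Shift by the zone difference: 04:35 + 13:00 = 17:35 on Aug 25 in Apia.

17:35 on Aug 25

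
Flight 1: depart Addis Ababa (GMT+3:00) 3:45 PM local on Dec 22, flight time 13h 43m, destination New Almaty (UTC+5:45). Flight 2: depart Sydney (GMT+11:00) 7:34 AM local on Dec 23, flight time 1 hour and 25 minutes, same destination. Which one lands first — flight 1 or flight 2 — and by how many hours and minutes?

the second, by 4 hours 29 minutes

Flight 1 in UTC: 3:45 PM − 3:00 = 12:45 PM on Dec 22.
+13 hours and 43 minutes → arrive 2:28 AM UTC on Dec 23.
Flight 2 in UTC: 7:34 AM − 11:00 = 8:34 PM on Dec 22.
+1 hour 25 minutes → arrive 9:59 PM UTC on Dec 22.
Flight 2 lands earlier by 4 hours 29 minutes.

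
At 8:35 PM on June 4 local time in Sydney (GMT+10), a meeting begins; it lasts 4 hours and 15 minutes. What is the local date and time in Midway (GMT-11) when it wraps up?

3:50 AM on June 4

Midway is 21:00 behind Sydney.
After 4 hours 15 minutes it is 12:50 AM (Jun 5) in Sydney.
Shift by the zone difference: 12:50 AM − 21:00 = 3:50 AM on Jun 4 in Midway.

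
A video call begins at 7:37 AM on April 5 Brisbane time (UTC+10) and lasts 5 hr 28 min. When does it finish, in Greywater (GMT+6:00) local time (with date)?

9:05 AM on Apr 5

Greywater is 4:00 behind Brisbane.
After 5 hours 28 minutes it is 1:05 PM in Brisbane.
Shift by the zone difference: 1:05 PM − 4:00 = 9:05 AM on Apr 5 in Greywater.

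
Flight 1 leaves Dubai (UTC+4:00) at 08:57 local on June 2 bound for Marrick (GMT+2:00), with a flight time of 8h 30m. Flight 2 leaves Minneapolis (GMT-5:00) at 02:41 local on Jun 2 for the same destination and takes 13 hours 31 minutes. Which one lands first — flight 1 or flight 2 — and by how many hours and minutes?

the first, by 7 hours 45 minutes

Flight 1 in UTC: 08:57 − 4:00 = 04:57 on Jun 2.
+8 hours and 30 minutes → arrive 13:27 UTC on Jun 2.
Flight 2 in UTC: 02:41 + 5:00 = 07:41 on Jun 2.
+13 hours 31 minutes → arrive 21:12 UTC on Jun 2.
Flight 1 lands earlier by 7 hours 45 minutes.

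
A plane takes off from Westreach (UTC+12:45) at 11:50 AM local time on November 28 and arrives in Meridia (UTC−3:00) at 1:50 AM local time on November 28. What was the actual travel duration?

5 hours 45 minutes

Departure in UTC: 11:50 AM − 12:45 = 11:05 PM on Nov 27.
Arrival in UTC: 1:50 AM + 3:00 = 4:50 AM on Nov 28.
Elapsed = 4:50 AM − 11:05 PM (+1 day) = 5 hours 45 minutes.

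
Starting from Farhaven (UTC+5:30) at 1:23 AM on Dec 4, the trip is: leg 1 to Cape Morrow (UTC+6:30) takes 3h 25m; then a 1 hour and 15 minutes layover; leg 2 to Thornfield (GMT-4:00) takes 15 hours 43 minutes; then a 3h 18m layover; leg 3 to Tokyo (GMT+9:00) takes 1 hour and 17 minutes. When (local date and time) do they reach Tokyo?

Convert departure to UTC: 1:23 AM − 5:30 = 7:53 PM UTC on Dec 3.
Add 3 hours and 25 minutes leg 1 → 11:18 PM UTC.
Add 1 hour and 15 minutes layover in Cape Morrow → 12:33 AM UTC (Dec 4).
Add 15 hours and 43 minutes leg 2 → 4:16 PM UTC.
Add 3 hours and 18 minutes layover in Thornfield → 7:34 PM UTC.
Add 1 hour 17 minutes leg 3 → 8:51 PM UTC.
Tokyo is UTC+9:00, so local arrival = 8:51 PM + 9:00 = 5:51 AM on Dec 5.

5:51 AM on December 5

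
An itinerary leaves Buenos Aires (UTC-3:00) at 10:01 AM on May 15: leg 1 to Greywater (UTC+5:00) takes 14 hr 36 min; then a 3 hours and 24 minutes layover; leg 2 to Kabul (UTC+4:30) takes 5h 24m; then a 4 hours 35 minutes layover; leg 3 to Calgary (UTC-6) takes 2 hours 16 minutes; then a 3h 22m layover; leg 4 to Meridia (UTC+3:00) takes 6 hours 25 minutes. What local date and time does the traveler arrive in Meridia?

8:03 AM on May 17

Convert departure to UTC: 10:01 AM + 3:00 = 1:01 PM UTC on May 15.
Add 14 hours and 36 minutes leg 1 → 3:37 AM UTC (May 16).
Add 3 hours 24 minutes layover in Greywater → 7:01 AM UTC.
Add 5 hours 24 minutes leg 2 → 12:25 PM UTC.
Add 4 hours 35 minutes layover in Kabul → 5:00 PM UTC.
Add 2 hours and 16 minutes leg 3 → 7:16 PM UTC.
Add 3 hours and 22 minutes layover in Calgary → 10:38 PM UTC.
Add 6 hours 25 minutes leg 4 → 5:03 AM UTC (May 17).
Meridia is UTC+3:00, so local arrival = 5:03 AM + 3:00 = 8:03 AM on May 17.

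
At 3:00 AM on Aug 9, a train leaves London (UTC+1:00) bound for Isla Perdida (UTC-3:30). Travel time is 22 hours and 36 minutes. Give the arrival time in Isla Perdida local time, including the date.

Convert departure to UTC: 3:00 AM − 1:00 = 2:00 AM UTC on Aug 9.
Add 22 hours and 36 minutes travel time → 12:36 AM UTC (Aug 10).
Isla Perdida is UTC−3:30, so local arrival = 12:36 AM − 3:30 = 9:06 PM on Aug 9.

9:06 PM on August 9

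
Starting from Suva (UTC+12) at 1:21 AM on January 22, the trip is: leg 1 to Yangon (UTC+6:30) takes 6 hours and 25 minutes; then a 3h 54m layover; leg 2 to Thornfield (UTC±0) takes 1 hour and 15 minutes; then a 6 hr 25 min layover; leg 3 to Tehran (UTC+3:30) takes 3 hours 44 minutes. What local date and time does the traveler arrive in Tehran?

2:34 PM on January 22

Convert departure to UTC: 1:21 AM − 12:00 = 1:21 PM UTC on Jan 21.
Add 6 hours 25 minutes leg 1 → 7:46 PM UTC.
Add 3 hours 54 minutes layover in Yangon → 11:40 PM UTC.
Add 1 hour and 15 minutes leg 2 → 12:55 AM UTC (Jan 22).
Add 6 hours and 25 minutes layover in Thornfield → 7:20 AM UTC.
Add 3 hours 44 minutes leg 3 → 11:04 AM UTC.
Tehran is UTC+3:30, so local arrival = 11:04 AM + 3:30 = 2:34 PM on Jan 22.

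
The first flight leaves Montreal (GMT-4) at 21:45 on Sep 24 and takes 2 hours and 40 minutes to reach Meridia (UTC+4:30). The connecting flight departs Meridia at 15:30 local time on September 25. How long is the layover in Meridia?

6 hours 35 minutes

Convert departure to UTC: 21:45 + 4:00 = 01:45 UTC on Sep 25.
Add 2 hours 40 minutes flight time → 04:25 UTC.
Meridia is UTC+4:30, so local arrival = 04:25 + 4:30 = 08:55 on Sep 25.
Layover = 15:30 − 08:55 = 6 hours 35 minutes.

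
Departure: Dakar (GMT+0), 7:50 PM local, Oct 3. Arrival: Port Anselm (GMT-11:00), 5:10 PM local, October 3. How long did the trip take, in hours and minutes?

8 hours 20 minutes

Port Anselm is 11:00 behind Dakar.
Clock-face elapsed time (ignoring zones) is −2 hours 40 minutes.
Actual elapsed = −2 hours 40 minutes + 11:00 = 8 hours 20 minutes.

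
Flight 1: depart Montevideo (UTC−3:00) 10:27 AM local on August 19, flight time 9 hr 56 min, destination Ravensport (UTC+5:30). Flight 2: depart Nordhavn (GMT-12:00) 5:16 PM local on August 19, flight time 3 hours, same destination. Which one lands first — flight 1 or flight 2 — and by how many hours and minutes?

Flight 1 in UTC: 10:27 AM + 3:00 = 1:27 PM on Aug 19.
+9 hours 56 minutes → arrive 11:23 PM UTC on Aug 19.
Flight 2 in UTC: 5:16 PM + 12:00 = 5:16 AM on Aug 20.
+3 hours → arrive 8:16 AM UTC on Aug 20.
Flight 1 lands earlier by 8 hours 53 minutes.

the first, by 8 hours 53 minutes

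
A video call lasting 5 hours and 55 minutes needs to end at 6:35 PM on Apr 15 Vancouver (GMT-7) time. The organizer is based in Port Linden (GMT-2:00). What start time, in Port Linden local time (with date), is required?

5:40 PM on April 15

Target end time in UTC: 6:35 PM + 7:00 = 1:35 AM on Apr 16.
Subtract 5 hours and 55 minutes → start 7:40 PM UTC on Apr 15.
Port Linden is UTC−2:00: 7:40 PM − 2:00 = 5:40 PM on Apr 15.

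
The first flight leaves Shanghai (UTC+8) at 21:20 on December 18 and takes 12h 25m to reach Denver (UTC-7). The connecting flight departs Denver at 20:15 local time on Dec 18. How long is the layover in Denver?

Convert departure to UTC: 21:20 − 8:00 = 13:20 UTC on Dec 18.
Add 12 hours 25 minutes flight time → 01:45 UTC (Dec 19).
Denver is UTC−7:00, so local arrival = 01:45 − 7:00 = 18:45 on Dec 18.
Layover = 20:15 − 18:45 = 1 hour 30 minutes.

1 hour 30 minutes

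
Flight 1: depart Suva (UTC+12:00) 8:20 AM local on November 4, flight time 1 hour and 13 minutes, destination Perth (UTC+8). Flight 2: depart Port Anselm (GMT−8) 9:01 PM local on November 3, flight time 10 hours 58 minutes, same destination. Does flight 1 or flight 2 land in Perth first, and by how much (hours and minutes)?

Flight 1 in UTC: 8:20 AM − 12:00 = 8:20 PM on Nov 3.
+1 hour 13 minutes → arrive 9:33 PM UTC on Nov 3.
Flight 2 in UTC: 9:01 PM + 8:00 = 5:01 AM on Nov 4.
+10 hours and 58 minutes → arrive 3:59 PM UTC on Nov 4.
Flight 1 lands earlier by 18 hours 26 minutes.

the first, by 18 hours 26 minutes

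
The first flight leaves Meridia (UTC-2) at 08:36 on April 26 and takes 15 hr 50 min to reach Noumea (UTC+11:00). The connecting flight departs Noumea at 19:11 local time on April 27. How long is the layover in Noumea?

5 hours 45 minutes

Convert departure to UTC: 08:36 + 2:00 = 10:36 UTC on Apr 26.
Add 15 hours 50 minutes flight time → 02:26 UTC (Apr 27).
Noumea is UTC+11:00, so local arrival = 02:26 + 11:00 = 13:26 on Apr 27.
Layover = 19:11 − 13:26 = 5 hours 45 minutes.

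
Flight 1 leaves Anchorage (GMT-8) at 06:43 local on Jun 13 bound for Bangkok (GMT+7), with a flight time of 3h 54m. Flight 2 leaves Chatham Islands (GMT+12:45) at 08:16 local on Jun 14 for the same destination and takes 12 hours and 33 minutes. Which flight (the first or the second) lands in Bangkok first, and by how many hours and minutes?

Flight 1 in UTC: 06:43 + 8:00 = 14:43 on Jun 13.
+3 hours and 54 minutes → arrive 18:37 UTC on Jun 13.
Flight 2 in UTC: 08:16 − 12:45 = 19:31 on Jun 13.
+12 hours 33 minutes → arrive 08:04 UTC on Jun 14.
Flight 1 lands earlier by 13 hours 27 minutes.

the first, by 13 hours 27 minutes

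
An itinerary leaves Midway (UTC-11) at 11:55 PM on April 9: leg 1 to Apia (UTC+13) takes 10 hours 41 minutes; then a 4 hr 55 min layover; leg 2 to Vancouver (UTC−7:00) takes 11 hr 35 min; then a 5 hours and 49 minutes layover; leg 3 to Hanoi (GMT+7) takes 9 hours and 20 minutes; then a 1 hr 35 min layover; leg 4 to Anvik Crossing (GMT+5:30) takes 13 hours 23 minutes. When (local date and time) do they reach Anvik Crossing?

1:43 AM on April 13

Convert departure to UTC: 11:55 PM + 11:00 = 10:55 AM UTC on Apr 10.
Add 10 hours 41 minutes leg 1 → 9:36 PM UTC.
Add 4 hours and 55 minutes layover in Apia → 2:31 AM UTC (Apr 11).
Add 11 hours and 35 minutes leg 2 → 2:06 PM UTC.
Add 5 hours 49 minutes layover in Vancouver → 7:55 PM UTC.
Add 9 hours and 20 minutes leg 3 → 5:15 AM UTC (Apr 12).
Add 1 hour and 35 minutes layover in Hanoi → 6:50 AM UTC.
Add 13 hours 23 minutes leg 4 → 8:13 PM UTC.
Anvik Crossing is UTC+5:30, so local arrival = 8:13 PM + 5:30 = 1:43 AM on Apr 13.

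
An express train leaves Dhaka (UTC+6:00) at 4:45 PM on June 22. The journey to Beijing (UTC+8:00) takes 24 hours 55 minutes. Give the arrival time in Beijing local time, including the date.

Beijing is 2:00 ahead of Dhaka.
After 24 hours 55 minutes it is 5:40 PM (Jun 23) in Dhaka.
Shift by the zone difference: 5:40 PM + 2:00 = 7:40 PM on Jun 23 in Beijing.

7:40 PM on Jun 23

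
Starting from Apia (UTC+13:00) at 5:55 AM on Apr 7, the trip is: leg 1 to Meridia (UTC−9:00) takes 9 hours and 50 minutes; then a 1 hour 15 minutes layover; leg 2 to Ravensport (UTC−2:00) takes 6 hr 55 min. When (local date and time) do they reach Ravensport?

Convert departure to UTC: 5:55 AM − 13:00 = 4:55 PM UTC on Apr 6.
Add 9 hours 50 minutes leg 1 → 2:45 AM UTC (Apr 7).
Add 1 hour and 15 minutes layover in Meridia → 4:00 AM UTC.
Add 6 hours and 55 minutes leg 2 → 10:55 AM UTC.
Ravensport is UTC−2:00, so local arrival = 10:55 AM − 2:00 = 8:55 AM on Apr 7.

8:55 AM on April 7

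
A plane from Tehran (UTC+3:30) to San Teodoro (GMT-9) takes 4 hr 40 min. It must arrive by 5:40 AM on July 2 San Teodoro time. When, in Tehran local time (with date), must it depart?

1:30 PM on July 2

Target arrival in UTC: 5:40 AM + 9:00 = 2:40 PM on Jul 2.
Subtract 4 hours and 40 minutes → departure 10:00 AM UTC on Jul 2.
Tehran is UTC+3:30: 10:00 AM + 3:30 = 1:30 PM on Jul 2.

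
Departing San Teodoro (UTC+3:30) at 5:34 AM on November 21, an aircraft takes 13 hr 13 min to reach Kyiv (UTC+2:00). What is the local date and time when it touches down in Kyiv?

5:17 PM on November 21

Convert departure to UTC: 5:34 AM − 3:30 = 2:04 AM UTC on Nov 21.
Add 13 hours and 13 minutes travel time → 3:17 PM UTC.
Kyiv is UTC+2:00, so local arrival = 3:17 PM + 2:00 = 5:17 PM on Nov 21.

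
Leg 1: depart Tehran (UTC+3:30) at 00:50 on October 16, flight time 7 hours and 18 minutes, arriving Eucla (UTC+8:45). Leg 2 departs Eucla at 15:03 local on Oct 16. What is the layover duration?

Convert departure to UTC: 00:50 − 3:30 = 21:20 UTC on Oct 15.
Add 7 hours and 18 minutes flight time → 04:38 UTC (Oct 16).
Eucla is UTC+8:45, so local arrival = 04:38 + 8:45 = 13:23 on Oct 16.
Layover = 15:03 − 13:23 = 1 hour 40 minutes.

1 hour 40 minutes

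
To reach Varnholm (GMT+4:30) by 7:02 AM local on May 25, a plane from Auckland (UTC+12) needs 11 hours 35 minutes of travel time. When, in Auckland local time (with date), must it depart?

2:57 AM on May 25

Target arrival in UTC: 7:02 AM − 4:30 = 2:32 AM on May 25.
Subtract 11 hours and 35 minutes → departure 2:57 PM UTC on May 24.
Auckland is UTC+12:00: 2:57 PM + 12:00 = 2:57 AM on May 25.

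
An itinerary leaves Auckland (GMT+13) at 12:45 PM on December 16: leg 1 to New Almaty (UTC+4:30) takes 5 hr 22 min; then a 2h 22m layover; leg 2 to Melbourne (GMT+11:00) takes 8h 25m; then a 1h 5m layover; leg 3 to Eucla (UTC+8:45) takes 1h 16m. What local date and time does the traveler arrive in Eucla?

3:00 AM on Dec 17

Convert departure to UTC: 12:45 PM − 13:00 = 11:45 PM UTC on Dec 15.
Add 5 hours 22 minutes leg 1 → 5:07 AM UTC (Dec 16).
Add 2 hours 22 minutes layover in New Almaty → 7:29 AM UTC.
Add 8 hours and 25 minutes leg 2 → 3:54 PM UTC.
Add 1 hour 5 minutes layover in Melbourne → 4:59 PM UTC.
Add 1 hour 16 minutes leg 3 → 6:15 PM UTC.
Eucla is UTC+8:45, so local arrival = 6:15 PM + 8:45 = 3:00 AM on Dec 17.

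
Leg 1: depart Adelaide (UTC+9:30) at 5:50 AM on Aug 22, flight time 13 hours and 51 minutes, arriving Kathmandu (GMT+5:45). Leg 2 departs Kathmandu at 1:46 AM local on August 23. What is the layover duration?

9 hours 50 minutes

Convert departure to UTC: 5:50 AM − 9:30 = 8:20 PM UTC on Aug 21.
Add 13 hours 51 minutes flight time → 10:11 AM UTC (Aug 22).
Kathmandu is UTC+5:45, so local arrival = 10:11 AM + 5:45 = 3:56 PM on Aug 22.
Layover = 1:46 AM − 3:56 PM (+1 day) = 9 hours 50 minutes.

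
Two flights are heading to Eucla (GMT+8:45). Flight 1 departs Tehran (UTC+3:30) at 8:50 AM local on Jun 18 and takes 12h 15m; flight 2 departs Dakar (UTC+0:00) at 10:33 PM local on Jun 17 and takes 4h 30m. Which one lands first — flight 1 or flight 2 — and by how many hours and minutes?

the second, by 14 hours 32 minutes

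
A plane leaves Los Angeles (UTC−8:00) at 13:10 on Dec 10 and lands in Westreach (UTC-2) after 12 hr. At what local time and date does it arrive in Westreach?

07:10 on December 11

Convert departure to UTC: 13:10 + 8:00 = 21:10 UTC on Dec 10.
Add 12 hours travel time → 09:10 UTC (Dec 11).
Westreach is UTC−2:00, so local arrival = 09:10 − 2:00 = 07:10 on Dec 11.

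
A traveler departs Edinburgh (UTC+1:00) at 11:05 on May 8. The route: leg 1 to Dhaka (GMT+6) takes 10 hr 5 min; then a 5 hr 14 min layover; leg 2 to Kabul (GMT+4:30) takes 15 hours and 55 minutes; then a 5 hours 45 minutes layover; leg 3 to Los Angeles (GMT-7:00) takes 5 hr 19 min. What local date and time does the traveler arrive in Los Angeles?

Convert departure to UTC: 11:05 − 1:00 = 10:05 UTC on May 8.
Add 10 hours 5 minutes leg 1 → 20:10 UTC.
Add 5 hours and 14 minutes layover in Dhaka → 01:24 UTC (May 9).
Add 15 hours and 55 minutes leg 2 → 17:19 UTC.
Add 5 hours 45 minutes layover in Kabul → 23:04 UTC.
Add 5 hours 19 minutes leg 3 → 04:23 UTC (May 10).
Los Angeles is UTC−7:00, so local arrival = 04:23 − 7:00 = 21:23 on May 9.

21:23 on May 9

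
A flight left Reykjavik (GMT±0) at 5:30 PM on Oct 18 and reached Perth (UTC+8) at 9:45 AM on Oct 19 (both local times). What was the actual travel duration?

8 hours 15 minutes

Departure is already UTC: 5:30 PM on Oct 18.
Arrival in UTC: 9:45 AM − 8:00 = 1:45 AM on Oct 19.
Elapsed = 1:45 AM − 5:30 PM (+1 day) = 8 hours 15 minutes.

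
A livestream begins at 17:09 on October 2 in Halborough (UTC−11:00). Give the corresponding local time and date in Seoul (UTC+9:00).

In UTC: 17:09 + 11:00 = 04:09 on Oct 3.
Seoul is UTC+9:00: 04:09 + 9:00 = 13:09 on Oct 3.

13:09 on October 3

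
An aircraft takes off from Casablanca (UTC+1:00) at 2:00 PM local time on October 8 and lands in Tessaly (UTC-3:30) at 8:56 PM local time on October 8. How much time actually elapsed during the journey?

Departure in UTC: 2:00 PM − 1:00 = 1:00 PM on Oct 8.
Arrival in UTC: 8:56 PM + 3:30 = 12:26 AM on Oct 9.
Elapsed = 12:26 AM − 1:00 PM (+1 day) = 11 hours 26 minutes.

11 hours 26 minutes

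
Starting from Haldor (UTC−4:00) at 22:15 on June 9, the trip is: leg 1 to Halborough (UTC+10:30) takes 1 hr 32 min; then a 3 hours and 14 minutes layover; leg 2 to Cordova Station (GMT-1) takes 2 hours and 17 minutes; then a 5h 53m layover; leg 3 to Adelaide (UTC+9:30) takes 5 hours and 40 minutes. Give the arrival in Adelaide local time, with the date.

Convert departure to UTC: 22:15 + 4:00 = 02:15 UTC on Jun 10.
Add 1 hour 32 minutes leg 1 → 03:47 UTC.
Add 3 hours and 14 minutes layover in Halborough → 07:01 UTC.
Add 2 hours 17 minutes leg 2 → 09:18 UTC.
Add 5 hours 53 minutes layover in Cordova Station → 15:11 UTC.
Add 5 hours and 40 minutes leg 3 → 20:51 UTC.
Adelaide is UTC+9:30, so local arrival = 20:51 + 9:30 = 06:21 on Jun 11.

06:21 on June 11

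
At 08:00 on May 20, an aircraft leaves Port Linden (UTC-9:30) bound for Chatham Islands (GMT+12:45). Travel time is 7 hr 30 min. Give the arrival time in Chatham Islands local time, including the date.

Convert departure to UTC: 08:00 + 9:30 = 17:30 UTC on May 20.
Add 7 hours and 30 minutes travel time → 01:00 UTC (May 21).
Chatham Islands is UTC+12:45, so local arrival = 01:00 + 12:45 = 13:45 on May 21.

13:45 on May 21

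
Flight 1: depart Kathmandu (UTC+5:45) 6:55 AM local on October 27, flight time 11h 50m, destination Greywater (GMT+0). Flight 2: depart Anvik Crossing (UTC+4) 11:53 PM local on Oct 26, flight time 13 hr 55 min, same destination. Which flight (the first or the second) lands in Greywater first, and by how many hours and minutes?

the second, by 3 hours 12 minutes

Flight 1 in UTC: 6:55 AM − 5:45 = 1:10 AM on Oct 27.
+11 hours 50 minutes → arrive 1:00 PM UTC on Oct 27.
Flight 2 in UTC: 11:53 PM − 4:00 = 7:53 PM on Oct 26.
+13 hours and 55 minutes → arrive 9:48 AM UTC on Oct 27.
Flight 2 lands earlier by 3 hours 12 minutes.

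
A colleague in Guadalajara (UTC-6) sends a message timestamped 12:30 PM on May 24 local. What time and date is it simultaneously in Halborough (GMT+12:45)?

In UTC: 12:30 PM + 6:00 = 6:30 PM on May 24.
Halborough is UTC+12:45: 6:30 PM + 12:45 = 7:15 AM on May 25.

7:15 AM on May 25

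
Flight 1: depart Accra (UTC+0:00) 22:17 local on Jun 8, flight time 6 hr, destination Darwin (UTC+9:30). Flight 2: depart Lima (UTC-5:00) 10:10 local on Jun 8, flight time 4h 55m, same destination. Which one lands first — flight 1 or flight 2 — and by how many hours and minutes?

Flight 1 departs at 22:17 UTC (Jun 8).
+6 hours → arrive 04:17 UTC on Jun 9.
Flight 2 in UTC: 10:10 + 5:00 = 15:10 on Jun 8.
+4 hours 55 minutes → arrive 20:05 UTC on Jun 8.
Flight 2 lands earlier by 8 hours 12 minutes.

the second, by 8 hours 12 minutes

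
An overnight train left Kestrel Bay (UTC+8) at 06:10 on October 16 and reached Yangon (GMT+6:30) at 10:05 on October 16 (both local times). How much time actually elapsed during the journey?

5 hours 25 minutes

Departure in UTC: 06:10 − 8:00 = 22:10 on Oct 15.
Arrival in UTC: 10:05 − 6:30 = 03:35 on Oct 16.
Elapsed = 03:35 − 22:10 (+1 day) = 5 hours 25 minutes.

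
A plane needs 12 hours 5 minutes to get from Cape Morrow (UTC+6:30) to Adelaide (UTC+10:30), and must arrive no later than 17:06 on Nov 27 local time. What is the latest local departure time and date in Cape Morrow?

Target arrival in UTC: 17:06 − 10:30 = 06:36 on Nov 27.
Subtract 12 hours 5 minutes → departure 18:31 UTC on Nov 26.
Cape Morrow is UTC+6:30: 18:31 + 6:30 = 01:01 on Nov 27.

01:01 on November 27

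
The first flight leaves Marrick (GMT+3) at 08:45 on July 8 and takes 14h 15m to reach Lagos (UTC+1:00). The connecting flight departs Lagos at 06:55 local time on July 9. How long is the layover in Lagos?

Convert departure to UTC: 08:45 − 3:00 = 05:45 UTC on Jul 8.
Add 14 hours 15 minutes flight time → 20:00 UTC.
Lagos is UTC+1:00, so local arrival = 20:00 + 1:00 = 21:00 on Jul 8.
Layover = 06:55 − 21:00 (+1 day) = 9 hours 55 minutes.

9 hours 55 minutes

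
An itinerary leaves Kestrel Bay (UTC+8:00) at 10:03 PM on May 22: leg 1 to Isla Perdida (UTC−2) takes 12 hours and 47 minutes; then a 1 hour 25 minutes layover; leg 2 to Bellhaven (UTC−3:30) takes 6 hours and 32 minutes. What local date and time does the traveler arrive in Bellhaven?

7:17 AM on May 23

Convert departure to UTC: 10:03 PM − 8:00 = 2:03 PM UTC on May 22.
Add 12 hours 47 minutes leg 1 → 2:50 AM UTC (May 23).
Add 1 hour and 25 minutes layover in Isla Perdida → 4:15 AM UTC.
Add 6 hours and 32 minutes leg 2 → 10:47 AM UTC.
Bellhaven is UTC−3:30, so local arrival = 10:47 AM − 3:30 = 7:17 AM on May 23.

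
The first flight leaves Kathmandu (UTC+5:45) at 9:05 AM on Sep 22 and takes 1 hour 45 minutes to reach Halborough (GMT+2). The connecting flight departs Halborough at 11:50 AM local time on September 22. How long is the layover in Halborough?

4 hours 45 minutes

Convert departure to UTC: 9:05 AM − 5:45 = 3:20 AM UTC on Sep 22.
Add 1 hour 45 minutes flight time → 5:05 AM UTC.
Halborough is UTC+2:00, so local arrival = 5:05 AM + 2:00 = 7:05 AM on Sep 22.
Layover = 11:50 AM − 7:05 AM = 4 hours 45 minutes.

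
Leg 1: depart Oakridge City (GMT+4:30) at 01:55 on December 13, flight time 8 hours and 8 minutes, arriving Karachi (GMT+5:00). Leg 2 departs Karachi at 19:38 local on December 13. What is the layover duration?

9 hours 5 minutes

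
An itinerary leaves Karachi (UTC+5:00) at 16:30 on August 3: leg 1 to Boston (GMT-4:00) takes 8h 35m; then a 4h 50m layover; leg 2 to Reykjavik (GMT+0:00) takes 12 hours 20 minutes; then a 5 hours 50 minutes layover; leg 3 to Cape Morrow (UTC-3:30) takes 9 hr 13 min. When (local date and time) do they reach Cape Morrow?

Convert departure to UTC: 16:30 − 5:00 = 11:30 UTC on Aug 3.
Add 8 hours 35 minutes leg 1 → 20:05 UTC.
Add 4 hours 50 minutes layover in Boston → 00:55 UTC (Aug 4).
Add 12 hours 20 minutes leg 2 → 13:15 UTC.
Add 5 hours and 50 minutes layover in Reykjavik → 19:05 UTC.
Add 9 hours 13 minutes leg 3 → 04:18 UTC (Aug 5).
Cape Morrow is UTC−3:30, so local arrival = 04:18 − 3:30 = 00:48 on Aug 5.

00:48 on Aug 5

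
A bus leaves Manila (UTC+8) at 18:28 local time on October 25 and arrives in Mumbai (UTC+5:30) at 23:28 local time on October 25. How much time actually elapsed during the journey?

7 hours 30 minutes

Departure in UTC: 18:28 − 8:00 = 10:28 on Oct 25.
Arrival in UTC: 23:28 − 5:30 = 17:58 on Oct 25.
Elapsed = 17:58 − 10:28 = 7 hours 30 minutes.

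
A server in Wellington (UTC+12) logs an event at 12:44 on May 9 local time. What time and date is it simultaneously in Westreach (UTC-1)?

23:44 on May 8

Westreach is 13:00 behind Wellington.
Shift by the zone difference: 12:44 − 13:00 = 23:44 on May 8 in Westreach.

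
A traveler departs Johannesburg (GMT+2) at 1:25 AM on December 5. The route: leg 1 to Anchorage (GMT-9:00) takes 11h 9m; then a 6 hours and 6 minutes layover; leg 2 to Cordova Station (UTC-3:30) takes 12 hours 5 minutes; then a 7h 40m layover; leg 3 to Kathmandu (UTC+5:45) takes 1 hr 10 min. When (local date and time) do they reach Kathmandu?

7:20 PM on December 6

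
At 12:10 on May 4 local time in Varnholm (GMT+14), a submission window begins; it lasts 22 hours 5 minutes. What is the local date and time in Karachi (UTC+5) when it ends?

Convert start to UTC: 12:10 − 14:00 = 22:10 UTC on May 3.
Add 22 hours and 5 minutes duration → 20:15 UTC (May 4).
Karachi is UTC+5:00, so local end time = 20:15 + 5:00 = 01:15 on May 5.

01:15 on May 5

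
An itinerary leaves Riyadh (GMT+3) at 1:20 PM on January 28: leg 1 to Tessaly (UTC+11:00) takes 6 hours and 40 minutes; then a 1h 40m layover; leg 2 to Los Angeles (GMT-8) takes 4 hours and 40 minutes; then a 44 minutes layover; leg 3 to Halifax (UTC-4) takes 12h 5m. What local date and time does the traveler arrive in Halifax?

Convert departure to UTC: 1:20 PM − 3:00 = 10:20 AM UTC on Jan 28.
Add 6 hours 40 minutes leg 1 → 5:00 PM UTC.
Add 1 hour and 40 minutes layover in Tessaly → 6:40 PM UTC.
Add 4 hours 40 minutes leg 2 → 11:20 PM UTC.
Add 44 minutes layover in Los Angeles → 12:04 AM UTC (Jan 29).
Add 12 hours and 5 minutes leg 3 → 12:09 PM UTC.
Halifax is UTC−4:00, so local arrival = 12:09 PM − 4:00 = 8:09 AM on Jan 29.

8:09 AM on January 29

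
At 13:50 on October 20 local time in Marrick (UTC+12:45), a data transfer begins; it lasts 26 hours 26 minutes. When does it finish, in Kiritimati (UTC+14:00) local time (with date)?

17:31 on October 21

Kiritimati is 1:15 ahead of Marrick.
After 26 hours 26 minutes it is 16:16 (Oct 21) in Marrick.
Shift by the zone difference: 16:16 + 1:15 = 17:31 on Oct 21 in Kiritimati.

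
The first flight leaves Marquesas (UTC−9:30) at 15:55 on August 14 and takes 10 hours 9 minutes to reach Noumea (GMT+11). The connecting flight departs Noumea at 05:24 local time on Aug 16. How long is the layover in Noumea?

6 hours 50 minutes

Convert departure to UTC: 15:55 + 9:30 = 01:25 UTC on Aug 15.
Add 10 hours and 9 minutes flight time → 11:34 UTC.
Noumea is UTC+11:00, so local arrival = 11:34 + 11:00 = 22:34 on Aug 15.
Layover = 05:24 − 22:34 (+1 day) = 6 hours 50 minutes.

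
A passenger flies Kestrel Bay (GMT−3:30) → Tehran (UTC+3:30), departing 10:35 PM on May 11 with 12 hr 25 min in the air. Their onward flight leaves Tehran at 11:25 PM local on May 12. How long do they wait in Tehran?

Convert departure to UTC: 10:35 PM + 3:30 = 2:05 AM UTC on May 12.
Add 12 hours and 25 minutes flight time → 2:30 PM UTC.
Tehran is UTC+3:30, so local arrival = 2:30 PM + 3:30 = 6:00 PM on May 12.
Layover = 11:25 PM − 6:00 PM = 5 hours 25 minutes.

5 hours 25 minutes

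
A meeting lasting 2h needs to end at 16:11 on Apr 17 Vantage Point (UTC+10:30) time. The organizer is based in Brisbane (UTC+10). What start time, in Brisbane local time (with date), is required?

13:41 on Apr 17

Target end time in UTC: 16:11 − 10:30 = 05:41 on Apr 17.
Subtract 2 hours → start 03:41 UTC on Apr 17.
Brisbane is UTC+10:00: 03:41 + 10:00 = 13:41 on Apr 17.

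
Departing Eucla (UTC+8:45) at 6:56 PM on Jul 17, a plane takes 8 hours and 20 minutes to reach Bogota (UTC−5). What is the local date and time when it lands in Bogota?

Convert departure to UTC: 6:56 PM − 8:45 = 10:11 AM UTC on Jul 17.
Add 8 hours 20 minutes travel time → 6:31 PM UTC.
Bogota is UTC−5:00, so local arrival = 6:31 PM − 5:00 = 1:31 PM on Jul 17.

1:31 PM on July 17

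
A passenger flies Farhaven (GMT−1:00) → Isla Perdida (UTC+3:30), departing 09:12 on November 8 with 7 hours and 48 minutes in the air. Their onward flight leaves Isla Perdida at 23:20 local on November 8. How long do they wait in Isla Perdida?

1 hour 50 minutes

Convert departure to UTC: 09:12 + 1:00 = 10:12 UTC on Nov 8.
Add 7 hours and 48 minutes flight time → 18:00 UTC.
Isla Perdida is UTC+3:30, so local arrival = 18:00 + 3:30 = 21:30 on Nov 8.
Layover = 23:20 − 21:30 = 1 hour 50 minutes.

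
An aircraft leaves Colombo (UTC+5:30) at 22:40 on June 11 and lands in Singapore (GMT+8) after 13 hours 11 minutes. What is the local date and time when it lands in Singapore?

14:21 on Jun 12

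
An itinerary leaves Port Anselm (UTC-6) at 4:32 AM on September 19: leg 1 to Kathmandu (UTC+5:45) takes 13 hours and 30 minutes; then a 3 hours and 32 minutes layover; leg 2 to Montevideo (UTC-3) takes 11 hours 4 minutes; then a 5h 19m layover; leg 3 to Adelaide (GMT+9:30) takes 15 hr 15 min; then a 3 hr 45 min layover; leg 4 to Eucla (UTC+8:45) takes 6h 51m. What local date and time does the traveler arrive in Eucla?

Convert departure to UTC: 4:32 AM + 6:00 = 10:32 AM UTC on Sep 19.
Add 13 hours and 30 minutes leg 1 → 12:02 AM UTC (Sep 20).
Add 3 hours and 32 minutes layover in Kathmandu → 3:34 AM UTC.
Add 11 hours and 4 minutes leg 2 → 2:38 PM UTC.
Add 5 hours and 19 minutes layover in Montevideo → 7:57 PM UTC.
Add 15 hours 15 minutes leg 3 → 11:12 AM UTC (Sep 21).
Add 3 hours 45 minutes layover in Adelaide → 2:57 PM UTC.
Add 6 hours and 51 minutes leg 4 → 9:48 PM UTC.
Eucla is UTC+8:45, so local arrival = 9:48 PM + 8:45 = 6:33 AM on Sep 22.

6:33 AM on Sep 22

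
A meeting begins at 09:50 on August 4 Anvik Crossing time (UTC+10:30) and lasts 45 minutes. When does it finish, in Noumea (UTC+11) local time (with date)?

11:05 on August 4

Convert start to UTC: 09:50 − 10:30 = 23:20 UTC on Aug 3.
Add 45 minutes duration → 00:05 UTC (Aug 4).
Noumea is UTC+11:00, so local end time = 00:05 + 11:00 = 11:05 on Aug 4.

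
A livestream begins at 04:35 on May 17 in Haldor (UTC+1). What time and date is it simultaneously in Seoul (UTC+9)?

In UTC: 04:35 − 1:00 = 03:35 on May 17.
Seoul is UTC+9:00: 03:35 + 9:00 = 12:35 on May 17.

12:35 on May 17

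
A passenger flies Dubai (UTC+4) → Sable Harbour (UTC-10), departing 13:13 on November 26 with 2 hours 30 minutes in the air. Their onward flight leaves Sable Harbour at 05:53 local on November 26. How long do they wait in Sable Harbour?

4 hours 10 minutes

Convert departure to UTC: 13:13 − 4:00 = 09:13 UTC on Nov 26.
Add 2 hours 30 minutes flight time → 11:43 UTC.
Sable Harbour is UTC−10:00, so local arrival = 11:43 − 10:00 = 01:43 on Nov 26.
Layover = 05:53 − 01:43 = 4 hours 10 minutes.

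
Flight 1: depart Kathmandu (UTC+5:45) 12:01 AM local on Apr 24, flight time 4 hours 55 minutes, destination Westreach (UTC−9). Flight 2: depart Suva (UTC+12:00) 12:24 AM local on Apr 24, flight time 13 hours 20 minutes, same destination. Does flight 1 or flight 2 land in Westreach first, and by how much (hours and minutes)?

the first, by 2 hours 33 minutes

Flight 1 in UTC: 12:01 AM − 5:45 = 6:16 PM on Apr 23.
+4 hours and 55 minutes → arrive 11:11 PM UTC on Apr 23.
Flight 2 in UTC: 12:24 AM − 12:00 = 12:24 PM on Apr 23.
+13 hours and 20 minutes → arrive 1:44 AM UTC on Apr 24.
Flight 1 lands earlier by 2 hours 33 minutes.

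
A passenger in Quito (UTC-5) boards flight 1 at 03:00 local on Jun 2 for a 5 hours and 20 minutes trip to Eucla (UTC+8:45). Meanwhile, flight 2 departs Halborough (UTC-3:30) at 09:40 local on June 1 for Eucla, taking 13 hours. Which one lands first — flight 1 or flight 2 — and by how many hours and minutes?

Flight 1 in UTC: 03:00 + 5:00 = 08:00 on Jun 2.
+5 hours and 20 minutes → arrive 13:20 UTC on Jun 2.
Flight 2 in UTC: 09:40 + 3:30 = 13:10 on Jun 1.
+13 hours → arrive 02:10 UTC on Jun 2.
Flight 2 lands earlier by 11 hours 10 minutes.

the second, by 11 hours 10 minutes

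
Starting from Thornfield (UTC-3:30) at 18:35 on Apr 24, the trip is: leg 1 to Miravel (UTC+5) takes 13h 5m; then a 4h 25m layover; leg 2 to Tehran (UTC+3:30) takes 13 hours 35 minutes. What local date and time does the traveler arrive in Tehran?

Convert departure to UTC: 18:35 + 3:30 = 22:05 UTC on Apr 24.
Add 13 hours and 5 minutes leg 1 → 11:10 UTC (Apr 25).
Add 4 hours and 25 minutes layover in Miravel → 15:35 UTC.
Add 13 hours and 35 minutes leg 2 → 05:10 UTC (Apr 26).
Tehran is UTC+3:30, so local arrival = 05:10 + 3:30 = 08:40 on Apr 26.

08:40 on April 26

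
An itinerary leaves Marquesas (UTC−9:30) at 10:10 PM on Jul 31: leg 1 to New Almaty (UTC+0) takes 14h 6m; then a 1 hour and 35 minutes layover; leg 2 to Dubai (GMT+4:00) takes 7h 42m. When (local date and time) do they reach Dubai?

Convert departure to UTC: 10:10 PM + 9:30 = 7:40 AM UTC on Aug 1.
Add 14 hours 6 minutes leg 1 → 9:46 PM UTC.
Add 1 hour and 35 minutes layover in New Almaty → 11:21 PM UTC.
Add 7 hours 42 minutes leg 2 → 7:03 AM UTC (Aug 2).
Dubai is UTC+4:00, so local arrival = 7:03 AM + 4:00 = 11:03 AM on Aug 2.

11:03 AM on August 2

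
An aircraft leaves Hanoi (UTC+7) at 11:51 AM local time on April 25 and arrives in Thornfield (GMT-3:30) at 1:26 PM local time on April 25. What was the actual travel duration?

12 hours 5 minutes

Departure in UTC: 11:51 AM − 7:00 = 4:51 AM on Apr 25.
Arrival in UTC: 1:26 PM + 3:30 = 4:56 PM on Apr 25.
Elapsed = 4:56 PM − 4:51 AM = 12 hours 5 minutes.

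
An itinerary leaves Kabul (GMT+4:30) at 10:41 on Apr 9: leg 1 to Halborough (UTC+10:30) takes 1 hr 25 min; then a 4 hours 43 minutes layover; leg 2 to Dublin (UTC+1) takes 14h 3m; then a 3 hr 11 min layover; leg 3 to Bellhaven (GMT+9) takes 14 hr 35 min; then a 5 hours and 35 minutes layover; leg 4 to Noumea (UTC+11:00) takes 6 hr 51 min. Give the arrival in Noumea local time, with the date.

Convert departure to UTC: 10:41 − 4:30 = 06:11 UTC on Apr 9.
Add 1 hour and 25 minutes leg 1 → 07:36 UTC.
Add 4 hours and 43 minutes layover in Halborough → 12:19 UTC.
Add 14 hours 3 minutes leg 2 → 02:22 UTC (Apr 10).
Add 3 hours 11 minutes layover in Dublin → 05:33 UTC.
Add 14 hours and 35 minutes leg 3 → 20:08 UTC.
Add 5 hours and 35 minutes layover in Bellhaven → 01:43 UTC (Apr 11).
Add 6 hours 51 minutes leg 4 → 08:34 UTC.
Noumea is UTC+11:00, so local arrival = 08:34 + 11:00 = 19:34 on Apr 11.

19:34 on Apr 11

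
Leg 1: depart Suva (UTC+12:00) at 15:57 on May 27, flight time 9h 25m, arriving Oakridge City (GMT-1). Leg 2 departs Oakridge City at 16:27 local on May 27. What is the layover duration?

Convert departure to UTC: 15:57 − 12:00 = 03:57 UTC on May 27.
Add 9 hours and 25 minutes flight time → 13:22 UTC.
Oakridge City is UTC−1:00, so local arrival = 13:22 − 1:00 = 12:22 on May 27.
Layover = 16:27 − 12:22 = 4 hours 5 minutes.

4 hours 5 minutes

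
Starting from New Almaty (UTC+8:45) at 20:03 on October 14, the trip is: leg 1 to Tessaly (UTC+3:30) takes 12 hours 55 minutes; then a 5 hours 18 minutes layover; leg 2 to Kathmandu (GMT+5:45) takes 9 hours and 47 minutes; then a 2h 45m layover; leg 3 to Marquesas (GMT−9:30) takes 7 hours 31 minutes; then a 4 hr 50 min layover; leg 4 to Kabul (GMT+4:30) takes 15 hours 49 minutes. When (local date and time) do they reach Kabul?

Convert departure to UTC: 20:03 − 8:45 = 11:18 UTC on Oct 14.
Add 12 hours 55 minutes leg 1 → 00:13 UTC (Oct 15).
Add 5 hours 18 minutes layover in Tessaly → 05:31 UTC.
Add 9 hours and 47 minutes leg 2 → 15:18 UTC.
Add 2 hours and 45 minutes layover in Kathmandu → 18:03 UTC.
Add 7 hours and 31 minutes leg 3 → 01:34 UTC (Oct 16).
Add 4 hours 50 minutes layover in Marquesas → 06:24 UTC.
Add 15 hours and 49 minutes leg 4 → 22:13 UTC.
Kabul is UTC+4:30, so local arrival = 22:13 + 4:30 = 02:43 on Oct 17.

02:43 on October 17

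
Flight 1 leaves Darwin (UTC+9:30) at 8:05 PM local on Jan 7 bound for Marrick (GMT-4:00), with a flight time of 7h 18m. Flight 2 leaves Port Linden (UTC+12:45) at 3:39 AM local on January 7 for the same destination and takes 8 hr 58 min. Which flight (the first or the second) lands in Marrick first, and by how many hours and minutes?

the second, by 18 hours 1 minute

Flight 1 in UTC: 8:05 PM − 9:30 = 10:35 AM on Jan 7.
+7 hours 18 minutes → arrive 5:53 PM UTC on Jan 7.
Flight 2 in UTC: 3:39 AM − 12:45 = 2:54 PM on Jan 6.
+8 hours and 58 minutes → arrive 11:52 PM UTC on Jan 6.
Flight 2 lands earlier by 18 hours 1 minute.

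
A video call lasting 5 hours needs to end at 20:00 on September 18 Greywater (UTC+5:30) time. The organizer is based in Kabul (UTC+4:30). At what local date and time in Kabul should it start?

14:00 on Sep 18

Target end time in UTC: 20:00 − 5:30 = 14:30 on Sep 18.
Subtract 5 hours → start 09:30 UTC on Sep 18.
Kabul is UTC+4:30: 09:30 + 4:30 = 14:00 on Sep 18.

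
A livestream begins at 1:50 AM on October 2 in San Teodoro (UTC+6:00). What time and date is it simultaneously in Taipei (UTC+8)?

3:50 AM on October 2

Taipei is 2:00 ahead of San Teodoro.
Shift by the zone difference: 1:50 AM + 2:00 = 3:50 AM on Oct 2 in Taipei.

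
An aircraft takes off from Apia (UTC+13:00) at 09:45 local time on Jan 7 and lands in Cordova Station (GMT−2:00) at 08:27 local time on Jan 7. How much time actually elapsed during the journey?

13 hours 42 minutes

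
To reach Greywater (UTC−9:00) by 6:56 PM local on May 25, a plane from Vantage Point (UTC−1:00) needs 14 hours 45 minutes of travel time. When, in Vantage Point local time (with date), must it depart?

Target arrival in UTC: 6:56 PM + 9:00 = 3:56 AM on May 26.
Subtract 14 hours and 45 minutes → departure 1:11 PM UTC on May 25.
Vantage Point is UTC−1:00: 1:11 PM − 1:00 = 12:11 PM on May 25.

12:11 PM on May 25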